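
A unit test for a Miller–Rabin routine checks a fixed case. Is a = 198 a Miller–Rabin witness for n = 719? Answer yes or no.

n − 1 = 718 = 2^1 · 359, so s = 1 and d = 359.
Repeated squaring mod 719: 198^1 ≡ 198, 198^2 ≡ 378, 198^4 ≡ 522, 198^8 ≡ 702, 198^16 ≡ 289, 198^32 ≡ 117, 198^64 ≡ 28, 198^128 ≡ 65, 198^256 ≡ 630.
359 = 256 + 64 + 32 + 4 + 2 + 1, so 198^359 ≡ 630·28·117·522·378·198 ≡ 718 (mod 719).
x_0 = 198^359 mod 719 = 718.
x_0 = 718 ≡ −1, so 198 is not a witness.

no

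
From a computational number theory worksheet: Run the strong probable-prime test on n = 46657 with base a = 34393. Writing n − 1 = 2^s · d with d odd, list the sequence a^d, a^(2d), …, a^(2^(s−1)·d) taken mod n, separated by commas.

8393, 37036, 42810, 9140, 23570, 1

n − 1 = 46656 = 2^6 · 729, so s = 6 and d = 729.
x_0 = 34393^729 mod 46657 = 8393.
x_1 = 8393^2 mod 46657 = 37036.
x_2 = 37036^2 mod 46657 = 42810.
x_3 = 42810^2 mod 46657 = 9140.
x_4 = 9140^2 mod 46657 = 23570.
x_5 = 23570^2 mod 46657 = 1.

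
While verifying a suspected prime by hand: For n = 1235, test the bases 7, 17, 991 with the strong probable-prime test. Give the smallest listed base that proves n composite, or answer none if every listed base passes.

n − 1 = 1234 = 2^1 · 617, so s = 1 and d = 617.
Base 7: x_0 = 7^617 mod 1235 = 752. x_0 ∉ {1, 1234} and s = 1, so 7 is a Miller–Rabin witness and 1235 is composite.
Base 17: x_0 = 17^617 mod 1235 = 842. x_0 ∉ {1, 1234} and s = 1, so 17 is a Miller–Rabin witness and 1235 is composite.
Base 991: x_0 = 991^617 mod 1235 = 1231. x_0 ∉ {1, 1234} and s = 1, so 991 is a Miller–Rabin witness and 1235 is composite.
The smallest witness among the given bases is 7.

7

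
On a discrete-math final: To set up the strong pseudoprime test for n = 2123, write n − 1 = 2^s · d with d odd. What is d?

Halving: 2122 → 1061; 1061 is odd.
So 2122 = 2^1 · 1061.

1061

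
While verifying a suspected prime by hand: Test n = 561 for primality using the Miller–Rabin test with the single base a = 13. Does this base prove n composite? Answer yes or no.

n − 1 = 560 = 2^4 · 35, so s = 4 and d = 35.
x_0 = 13^35 mod 561 = 208.
x_0 is neither 1 nor 560, so continue squaring.
x_1 = 208^2 mod 561 = 67.
x_2 = 67^2 mod 561 = 1.
x_2 = 1 but x_1 ≠ ±1, a nontrivial square root of 1 — 13 is a witness and 561 is composite.

yes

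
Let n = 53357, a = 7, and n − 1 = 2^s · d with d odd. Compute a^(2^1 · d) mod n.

3942

n − 1 = 53356 = 2^2 · 13339, so s = 2 and d = 13339.
x_0 = 7^13339 mod 53357 = 33885.
x_1 = 33885^2 mod 53357 = 3942.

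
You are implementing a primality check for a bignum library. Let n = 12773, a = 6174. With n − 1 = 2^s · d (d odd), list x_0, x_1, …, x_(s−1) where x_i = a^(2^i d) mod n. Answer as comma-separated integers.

9943, 229

n − 1 = 12772 = 2^2 · 3193, so s = 2 and d = 3193.
x_0 = 6174^3193 mod 12773 = 9943.
x_1 = 9943^2 mod 12773 = 229.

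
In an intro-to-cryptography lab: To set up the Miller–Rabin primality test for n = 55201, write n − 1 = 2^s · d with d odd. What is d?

Halving: 55200 → 27600 → 13800 → 6900 → 3450 → 1725; 1725 is odd.
So 55200 = 2^5 · 1725.

1725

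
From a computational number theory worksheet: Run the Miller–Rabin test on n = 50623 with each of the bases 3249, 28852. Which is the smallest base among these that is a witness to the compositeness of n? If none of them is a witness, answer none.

3249

n − 1 = 50622 = 2^1 · 25311, so s = 1 and d = 25311.
Base 3249: x_0 = 3249^25311 mod 50623 = 46346. x_0 ∉ {1, 50622} and s = 1, so 3249 is a Miller–Rabin witness and 50623 is composite.
Base 28852: x_0 = 28852^25311 mod 50623 = 26311. x_0 ∉ {1, 50622} and s = 1, so 28852 is a Miller–Rabin witness and 50623 is composite.
The smallest witness among the given bases is 3249.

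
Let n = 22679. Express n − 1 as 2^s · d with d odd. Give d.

Halving: 22678 → 11339; 11339 is odd.
So 22678 = 2^1 · 11339.

11339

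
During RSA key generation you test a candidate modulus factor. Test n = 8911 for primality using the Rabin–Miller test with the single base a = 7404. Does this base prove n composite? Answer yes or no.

n − 1 = 8910 = 2^1 · 4455, so s = 1 and d = 4455.
x_0 = 7404^4455 mod 8911 = 8910.
x_0 = 8910 ≡ −1, so 7404 is not a witness.

no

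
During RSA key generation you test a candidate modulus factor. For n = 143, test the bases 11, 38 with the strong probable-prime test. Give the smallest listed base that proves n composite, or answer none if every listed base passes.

11

n − 1 = 142 = 2^1 · 71, so s = 1 and d = 71.
Base 11: x_0 = 11^71 mod 143 = 110. x_0 ∉ {1, 142} and s = 1, so 11 is a Miller–Rabin witness and 143 is composite.
Base 38: x_0 = 38^71 mod 143 = 38. x_0 ∉ {1, 142} and s = 1, so 38 is a Miller–Rabin witness and 143 is composite.
The smallest witness among the given bases is 11.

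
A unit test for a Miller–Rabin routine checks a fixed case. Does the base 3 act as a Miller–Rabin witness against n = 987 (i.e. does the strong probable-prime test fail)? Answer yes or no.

yes

n − 1 = 986 = 2^1 · 493, so s = 1 and d = 493.
x_0 = 3^493 mod 987 = 675.
x_0 ∉ {1, 986} and s = 1, so 3 is a Miller–Rabin witness and 987 is composite.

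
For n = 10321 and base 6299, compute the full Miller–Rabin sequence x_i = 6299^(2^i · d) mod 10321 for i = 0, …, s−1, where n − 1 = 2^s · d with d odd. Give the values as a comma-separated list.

n − 1 = 10320 = 2^4 · 645, so s = 4 and d = 645.
x_0 = 6299^645 mod 10321 = 1519.
x_1 = 1519^2 mod 10321 = 5778.
x_2 = 5778^2 mod 10321 = 7170.
x_3 = 7170^2 mod 10321 = 10320.

1519, 5778, 7170, 10320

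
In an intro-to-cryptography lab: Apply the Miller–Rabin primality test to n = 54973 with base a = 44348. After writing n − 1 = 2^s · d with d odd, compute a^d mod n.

n − 1 = 54972 = 2^2 · 13743, so s = 2 and d = 13743.
Repeated squaring mod 54973: 44348^1 ≡ 44348, 44348^2 ≡ 31056, 44348^4 ≡ 28824, 44348^8 ≡ 16027, 44348^16 ≡ 30873, 44348^32 ≡ 20255, 44348^64 ≡ 1526, 44348^128 ≡ 19810, 44348^256 ≡ 38826, 44348^512 ≡ 43643, 44348^1024 ≡ 6945, 44348^2048 ≡ 21704, 44348^4096 ≡ 54952, 44348^8192 ≡ 441.
13743 = 8192 + 4096 + 1024 + 256 + 128 + 32 + 8 + 4 + 2 + 1, so 44348^13743 ≡ 441·54952·6945·38826·19810·20255·16027·28824·31056·44348 ≡ 42069 (mod 54973).

42069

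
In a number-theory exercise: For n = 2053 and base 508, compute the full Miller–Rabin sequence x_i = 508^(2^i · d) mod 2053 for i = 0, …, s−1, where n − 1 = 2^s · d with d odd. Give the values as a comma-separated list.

n − 1 = 2052 = 2^2 · 513, so s = 2 and d = 513.
x_0 = 508^513 mod 2053 = 1.
x_1 = 1^2 mod 2053 = 1.

1, 1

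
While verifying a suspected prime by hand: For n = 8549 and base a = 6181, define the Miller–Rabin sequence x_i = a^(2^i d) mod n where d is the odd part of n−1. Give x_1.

n − 1 = 8548 = 2^2 · 2137, so s = 2 and d = 2137.
Repeated squaring mod 8549: 6181^1 ≡ 6181, 6181^2 ≡ 7829, 6181^4 ≡ 5460, 6181^8 ≡ 1237, 6181^16 ≡ 8447, 6181^32 ≡ 1855, 6181^64 ≡ 4327, 6181^128 ≡ 619, 6181^256 ≡ 7005, 6181^512 ≡ 7314, 6181^1024 ≡ 3503, 6181^2048 ≡ 3194.
2137 = 2048 + 64 + 16 + 8 + 1, so 6181^2137 ≡ 3194·4327·8447·1237·6181 ≡ 5357 (mod 8549).
x_0 = 5357.
x_1 = 5357^2 mod 8549 = 7005.

7005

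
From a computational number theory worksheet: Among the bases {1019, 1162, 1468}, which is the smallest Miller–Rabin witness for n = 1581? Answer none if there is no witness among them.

n − 1 = 1580 = 2^2 · 395, so s = 2 and d = 395.
Base 1019: x_0 = 1019^395 mod 1581 = 1580. x_0 = 1580 ≡ −1, so 1019 is not a witness.
Base 1162: x_0 = 1162^395 mod 1581 = 991. x_0 is neither 1 nor 1580, so continue squaring. x_1 = 991^2 mod 1581 = 280. Reached i = s−1 = 1 without hitting −1: 1162 is a Miller–Rabin witness and 1581 is composite.
Base 1468: x_0 = 1468^395 mod 1581 = 1246. x_0 is neither 1 nor 1580, so continue squaring. x_1 = 1246^2 mod 1581 = 1555. Reached i = s−1 = 1 without hitting −1: 1468 is a Miller–Rabin witness and 1581 is composite.
The smallest witness among the given bases is 1162.

1162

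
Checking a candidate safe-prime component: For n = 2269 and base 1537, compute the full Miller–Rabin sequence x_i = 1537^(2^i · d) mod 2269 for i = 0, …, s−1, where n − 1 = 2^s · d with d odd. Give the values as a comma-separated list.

2268, 1

n − 1 = 2268 = 2^2 · 567, so s = 2 and d = 567.
x_0 = 1537^567 mod 2269 = 2268.
x_1 = 2268^2 mod 2269 = 1.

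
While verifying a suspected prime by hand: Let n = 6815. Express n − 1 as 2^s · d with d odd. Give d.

Halving: 6814 → 3407; 3407 is odd.
So 6814 = 2^1 · 3407.

3407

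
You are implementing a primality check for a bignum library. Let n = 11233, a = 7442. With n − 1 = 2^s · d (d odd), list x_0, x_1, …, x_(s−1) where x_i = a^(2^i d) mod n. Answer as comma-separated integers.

n − 1 = 11232 = 2^5 · 351, so s = 5 and d = 351.
x_0 = 7442^351 mod 11233 = 7052.
x_1 = 7052^2 mod 11233 = 2213.
x_2 = 2213^2 mod 11233 = 11014.
x_3 = 11014^2 mod 11233 = 3029.
x_4 = 3029^2 mod 11233 = 8713.

7052, 2213, 11014, 3029, 8713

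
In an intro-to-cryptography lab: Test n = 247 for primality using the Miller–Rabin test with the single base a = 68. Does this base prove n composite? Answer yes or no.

n − 1 = 246 = 2^1 · 123, so s = 1 and d = 123.
Repeated squaring mod 247: 68^1 ≡ 68, 68^2 ≡ 178, 68^4 ≡ 68, 68^8 ≡ 178, 68^16 ≡ 68, 68^32 ≡ 178, 68^64 ≡ 68.
123 = 64 + 32 + 16 + 8 + 2 + 1, so 68^123 ≡ 68·178·68·178·178·68 ≡ 1 (mod 247).
x_0 = 68^123 mod 247 = 1.
x_0 = 1, so 68 is not a witness.

no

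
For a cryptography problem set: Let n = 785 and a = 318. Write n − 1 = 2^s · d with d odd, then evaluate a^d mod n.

n − 1 = 784 = 2^4 · 49, so s = 4 and d = 49.
318^49 mod 785 = 498.

498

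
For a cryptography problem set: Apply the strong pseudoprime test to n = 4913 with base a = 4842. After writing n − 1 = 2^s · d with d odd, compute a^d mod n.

2608

n − 1 = 4912 = 2^4 · 307, so s = 4 and d = 307.
Repeated squaring mod 4913: 4842^1 ≡ 4842, 4842^2 ≡ 128, 4842^4 ≡ 1645, 4842^8 ≡ 3875, 4842^16 ≡ 1497, 4842^32 ≡ 681, 4842^64 ≡ 1939, 4842^128 ≡ 1276, 4842^256 ≡ 1973.
307 = 256 + 32 + 16 + 2 + 1, so 4842^307 ≡ 1973·681·1497·128·4842 ≡ 2608 (mod 4913).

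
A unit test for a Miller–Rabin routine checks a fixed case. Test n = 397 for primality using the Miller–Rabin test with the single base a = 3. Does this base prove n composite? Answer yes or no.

n − 1 = 396 = 2^2 · 99, so s = 2 and d = 99.
x_0 = 3^99 mod 397 = 396.
x_0 = 396 ≡ −1, so 3 is not a witness.

no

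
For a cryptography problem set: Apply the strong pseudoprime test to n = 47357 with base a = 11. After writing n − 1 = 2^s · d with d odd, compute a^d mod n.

n − 1 = 47356 = 2^2 · 11839, so s = 2 and d = 11839.
11^11839 mod 47357 = 9220.

9220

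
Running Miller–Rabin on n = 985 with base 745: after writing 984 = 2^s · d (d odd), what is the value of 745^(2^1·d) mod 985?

n − 1 = 984 = 2^3 · 123, so s = 3 and d = 123.
x_0 = 745^123 mod 985 = 495.
x_1 = 495^2 mod 985 = 745.

745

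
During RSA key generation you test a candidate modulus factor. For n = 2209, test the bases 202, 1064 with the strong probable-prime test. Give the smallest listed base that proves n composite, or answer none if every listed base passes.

none

n − 1 = 2208 = 2^5 · 69, so s = 5 and d = 69.
Base 202: x_0 = 202^69 mod 2209 = 1. x_0 = 1, so 202 is not a witness.
Base 1064: x_0 = 1064^69 mod 2209 = 2208. x_0 = 2208 ≡ −1, so 1064 is not a witness.
No listed base is a witness for 2209.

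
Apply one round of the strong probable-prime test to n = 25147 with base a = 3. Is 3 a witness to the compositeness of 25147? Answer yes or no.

no

n − 1 = 25146 = 2^1 · 12573, so s = 1 and d = 12573.
x_0 = 3^12573 mod 25147 = 25146.
x_0 = 25146 ≡ −1, so 3 is not a witness.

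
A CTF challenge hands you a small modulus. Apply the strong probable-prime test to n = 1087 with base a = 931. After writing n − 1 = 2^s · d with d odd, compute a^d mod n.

n − 1 = 1086 = 2^1 · 543, so s = 1 and d = 543.
Repeated squaring mod 1087: 931^1 ≡ 931, 931^2 ≡ 422, 931^4 ≡ 903, 931^8 ≡ 159, 931^16 ≡ 280, 931^32 ≡ 136, 931^64 ≡ 17, 931^128 ≡ 289, 931^256 ≡ 909, 931^512 ≡ 161.
543 = 512 + 16 + 8 + 4 + 2 + 1, so 931^543 ≡ 161·280·159·903·422·931 ≡ 1086 (mod 1087).

1086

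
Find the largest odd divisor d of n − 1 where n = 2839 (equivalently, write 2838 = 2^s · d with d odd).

Halving: 2838 → 1419; 1419 is odd.
So 2838 = 2^1 · 1419.

1419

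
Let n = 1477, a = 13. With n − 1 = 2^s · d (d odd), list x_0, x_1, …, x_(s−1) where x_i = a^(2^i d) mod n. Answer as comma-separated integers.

1119, 1142

n − 1 = 1476 = 2^2 · 369, so s = 2 and d = 369.
x_0 = 13^369 mod 1477 = 1119.
x_1 = 1119^2 mod 1477 = 1142.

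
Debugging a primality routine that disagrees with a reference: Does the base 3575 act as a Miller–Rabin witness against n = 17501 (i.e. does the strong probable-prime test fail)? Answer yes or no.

yes

n − 1 = 17500 = 2^2 · 4375, so s = 2 and d = 4375.
x_0 = 3575^4375 mod 17501 = 10670.
x_0 is neither 1 nor 17500, so continue squaring.
x_1 = 10670^2 mod 17501 = 4895.
Reached i = s−1 = 1 without hitting −1: 3575 is a Miller–Rabin witness and 17501 is composite.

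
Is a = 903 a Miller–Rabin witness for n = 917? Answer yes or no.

n − 1 = 916 = 2^2 · 229, so s = 2 and d = 229.
x_0 = 903^229 mod 917 = 413.
x_0 is neither 1 nor 916, so continue squaring.
x_1 = 413^2 mod 917 = 7.
Reached i = s−1 = 1 without hitting −1: 903 is a Miller–Rabin witness and 917 is composite.

yes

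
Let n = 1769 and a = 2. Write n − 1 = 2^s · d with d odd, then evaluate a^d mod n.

n − 1 = 1768 = 2^3 · 221, so s = 3 and d = 221.
2^221 mod 1769 = 1490.

1490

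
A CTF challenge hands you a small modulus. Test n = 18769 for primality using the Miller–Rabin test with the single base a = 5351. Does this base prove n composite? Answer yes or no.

no

n − 1 = 18768 = 2^4 · 1173, so s = 4 and d = 1173.
By repeated squaring, 5351^1173 ≡ 6613 (mod 18769).
x_0 = 5351^1173 mod 18769 = 6613.
x_0 is neither 1 nor 18768, so continue squaring.
x_1 = 6613^2 mod 18769 = 18768.
x_1 ≡ −1, so 5351 is not a witness.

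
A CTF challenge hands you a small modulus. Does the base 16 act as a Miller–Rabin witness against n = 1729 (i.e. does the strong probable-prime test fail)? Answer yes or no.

n − 1 = 1728 = 2^6 · 27, so s = 6 and d = 27.
Repeated squaring mod 1729: 16^1 ≡ 16, 16^2 ≡ 256, 16^4 ≡ 1563, 16^8 ≡ 1621, 16^16 ≡ 1290.
27 = 16 + 8 + 2 + 1, so 16^27 ≡ 1290·1621·256·16 ≡ 1 (mod 1729).
x_0 = 16^27 mod 1729 = 1.
x_0 = 1, so 16 is not a witness.

no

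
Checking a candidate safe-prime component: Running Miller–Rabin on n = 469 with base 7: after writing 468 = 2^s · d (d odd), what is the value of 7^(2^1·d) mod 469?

n − 1 = 468 = 2^2 · 117, so s = 2 and d = 117.
x_0 = 7^117 mod 469 = 161.
x_1 = 161^2 mod 469 = 126.

126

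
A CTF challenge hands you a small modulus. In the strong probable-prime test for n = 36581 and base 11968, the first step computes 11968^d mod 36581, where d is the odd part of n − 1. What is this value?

20938

n − 1 = 36580 = 2^2 · 9145, so s = 2 and d = 9145.
By repeated squaring, 11968^9145 ≡ 20938 (mod 36581).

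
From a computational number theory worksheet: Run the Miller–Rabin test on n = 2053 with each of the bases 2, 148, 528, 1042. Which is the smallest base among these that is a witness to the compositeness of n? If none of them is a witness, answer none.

n − 1 = 2052 = 2^2 · 513, so s = 2 and d = 513.
Base 2: x_0 = 2^513 mod 2053 = 244. x_0 is neither 1 nor 2052, so continue squaring. x_1 = 244^2 mod 2053 = 2052. x_1 ≡ −1, so 2 is not a witness.
Base 148: x_0 = 148^513 mod 2053 = 1809. x_0 is neither 1 nor 2052, so continue squaring. x_1 = 1809^2 mod 2053 = 2052. x_1 ≡ −1, so 148 is not a witness.
Base 528: x_0 = 528^513 mod 2053 = 1809. x_0 is neither 1 nor 2052, so continue squaring. x_1 = 1809^2 mod 2053 = 2052. x_1 ≡ −1, so 528 is not a witness.
Base 1042: x_0 = 1042^513 mod 2053 = 1809. x_0 is neither 1 nor 2052, so continue squaring. x_1 = 1809^2 mod 2053 = 2052. x_1 ≡ −1, so 1042 is not a witness.
No listed base is a witness for 2053.

none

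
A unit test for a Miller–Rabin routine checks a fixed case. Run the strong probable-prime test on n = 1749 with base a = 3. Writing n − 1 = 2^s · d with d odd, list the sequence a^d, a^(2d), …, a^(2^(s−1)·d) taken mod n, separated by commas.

306, 939

n − 1 = 1748 = 2^2 · 437, so s = 2 and d = 437.
x_0 = 3^437 mod 1749 = 306.
x_1 = 306^2 mod 1749 = 939.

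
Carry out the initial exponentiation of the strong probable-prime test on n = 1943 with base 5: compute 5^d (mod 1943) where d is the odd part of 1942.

1733

n − 1 = 1942 = 2^1 · 971, so s = 1 and d = 971.
5^971 mod 1943 = 1733.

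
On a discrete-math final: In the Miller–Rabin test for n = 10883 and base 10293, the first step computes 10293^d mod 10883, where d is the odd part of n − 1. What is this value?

n − 1 = 10882 = 2^1 · 5441, so s = 1 and d = 5441.
10293^5441 mod 10883 = 1.

1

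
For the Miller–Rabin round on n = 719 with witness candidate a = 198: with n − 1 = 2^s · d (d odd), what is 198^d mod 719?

718

n − 1 = 718 = 2^1 · 359, so s = 1 and d = 359.
198^359 mod 719 = 718.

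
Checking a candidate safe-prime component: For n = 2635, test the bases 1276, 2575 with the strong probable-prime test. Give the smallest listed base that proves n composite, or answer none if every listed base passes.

2575

n − 1 = 2634 = 2^1 · 1317, so s = 1 and d = 1317.
Base 1276: x_0 = 1276^1317 mod 2635 = 1. x_0 = 1, so 1276 is not a witness.
Base 2575: x_0 = 2575^1317 mod 2635 = 655. x_0 ∉ {1, 2634} and s = 1, so 2575 is a Miller–Rabin witness and 2635 is composite.
The smallest witness among the given bases is 2575.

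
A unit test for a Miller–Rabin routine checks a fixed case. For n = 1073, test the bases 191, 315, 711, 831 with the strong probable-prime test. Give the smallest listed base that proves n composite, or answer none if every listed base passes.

315

n − 1 = 1072 = 2^4 · 67, so s = 4 and d = 67.
Base 191: x_0 = 191^67 mod 1073 = 882. x_0 is neither 1 nor 1072, so continue squaring. x_1 = 882^2 mod 1073 = 1072. x_1 ≡ −1, so 191 is not a witness.
Base 315: x_0 = 315^67 mod 1073 = 1068. x_0 is neither 1 nor 1072, so continue squaring. x_1 = 1068^2 mod 1073 = 25. x_2 = 25^2 mod 1073 = 625. x_3 = 625^2 mod 1073 = 53. Reached i = s−1 = 3 without hitting −1: 315 is a Miller–Rabin witness and 1073 is composite.
Base 711: x_0 = 711^67 mod 1073 = 1065. x_0 is neither 1 nor 1072, so continue squaring. x_1 = 1065^2 mod 1073 = 64. x_2 = 64^2 mod 1073 = 877. x_3 = 877^2 mod 1073 = 861. Reached i = s−1 = 3 without hitting −1: 711 is a Miller–Rabin witness and 1073 is composite.
Base 831: x_0 = 831^67 mod 1073 = 520. x_0 is neither 1 nor 1072, so continue squaring. x_1 = 520^2 mod 1073 = 4. x_2 = 4^2 mod 1073 = 16. x_3 = 16^2 mod 1073 = 256. Reached i = s−1 = 3 without hitting −1: 831 is a Miller–Rabin witness and 1073 is composite.
The smallest witness among the given bases is 315.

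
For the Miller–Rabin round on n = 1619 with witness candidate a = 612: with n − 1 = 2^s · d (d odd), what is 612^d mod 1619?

1

n − 1 = 1618 = 2^1 · 809, so s = 1 and d = 809.
612^809 mod 1619 = 1.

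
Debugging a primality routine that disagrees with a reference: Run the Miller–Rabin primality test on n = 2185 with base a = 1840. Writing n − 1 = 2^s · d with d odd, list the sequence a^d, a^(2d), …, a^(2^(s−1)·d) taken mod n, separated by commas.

n − 1 = 2184 = 2^3 · 273, so s = 3 and d = 273.
x_0 = 1840^273 mod 2185 = 1265.
x_1 = 1265^2 mod 2185 = 805.
x_2 = 805^2 mod 2185 = 1265.

1265, 805, 1265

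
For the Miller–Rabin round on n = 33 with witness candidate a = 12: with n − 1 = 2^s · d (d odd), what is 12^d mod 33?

n − 1 = 32 = 2^5 · 1, so s = 5 and d = 1.
12^1 mod 33 = 12.

12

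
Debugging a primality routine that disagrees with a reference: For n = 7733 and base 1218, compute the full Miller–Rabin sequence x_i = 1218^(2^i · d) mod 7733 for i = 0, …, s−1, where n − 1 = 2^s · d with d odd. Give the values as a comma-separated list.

3548, 6713

n − 1 = 7732 = 2^2 · 1933, so s = 2 and d = 1933.
x_0 = 1218^1933 mod 7733 = 3548.
x_1 = 3548^2 mod 7733 = 6713.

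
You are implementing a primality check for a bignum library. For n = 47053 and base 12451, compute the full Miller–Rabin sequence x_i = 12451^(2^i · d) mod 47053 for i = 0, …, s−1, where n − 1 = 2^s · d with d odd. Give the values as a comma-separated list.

n − 1 = 47052 = 2^2 · 11763, so s = 2 and d = 11763.
x_0 = 12451^11763 mod 47053 = 12035.
x_1 = 12035^2 mod 47053 = 12091.

12035, 12091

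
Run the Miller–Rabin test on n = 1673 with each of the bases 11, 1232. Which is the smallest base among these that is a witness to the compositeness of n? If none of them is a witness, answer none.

n − 1 = 1672 = 2^3 · 209, so s = 3 and d = 209.
Base 11: x_0 = 11^209 mod 1673 = 135. x_0 is neither 1 nor 1672, so continue squaring. x_1 = 135^2 mod 1673 = 1495. x_2 = 1495^2 mod 1673 = 1570. Reached i = s−1 = 2 without hitting −1: 11 is a Miller–Rabin witness and 1673 is composite.
Base 1232: x_0 = 1232^209 mod 1673 = 119. x_0 is neither 1 nor 1672, so continue squaring. x_1 = 119^2 mod 1673 = 777. x_2 = 777^2 mod 1673 = 1449. Reached i = s−1 = 2 without hitting −1: 1232 is a Miller–Rabin witness and 1673 is composite.
The smallest witness among the given bases is 11.

11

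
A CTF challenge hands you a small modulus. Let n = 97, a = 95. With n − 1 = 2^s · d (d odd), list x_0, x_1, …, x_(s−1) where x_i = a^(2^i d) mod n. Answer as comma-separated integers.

89, 64, 22, 96, 1

n − 1 = 96 = 2^5 · 3, so s = 5 and d = 3.
x_0 = 95^3 mod 97 = 89.
x_1 = 89^2 mod 97 = 64.
x_2 = 64^2 mod 97 = 22.
x_3 = 22^2 mod 97 = 96.
x_4 = 96^2 mod 97 = 1.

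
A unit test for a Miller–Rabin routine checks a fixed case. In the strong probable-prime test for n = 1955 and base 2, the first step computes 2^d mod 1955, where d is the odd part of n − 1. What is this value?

512

n − 1 = 1954 = 2^1 · 977, so s = 1 and d = 977.
2^977 mod 1955 = 512.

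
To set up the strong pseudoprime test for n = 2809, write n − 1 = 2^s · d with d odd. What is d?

Halving: 2808 → 1404 → 702 → 351; 351 is odd.
So 2808 = 2^3 · 351.

351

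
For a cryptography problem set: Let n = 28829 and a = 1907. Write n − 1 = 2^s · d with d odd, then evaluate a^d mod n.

n − 1 = 28828 = 2^2 · 7207, so s = 2 and d = 7207.
1907^7207 mod 28829 = 1159.

1159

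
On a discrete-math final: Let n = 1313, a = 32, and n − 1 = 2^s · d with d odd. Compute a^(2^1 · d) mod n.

n − 1 = 1312 = 2^5 · 41, so s = 5 and d = 41.
x_0 = 32^41 mod 1313 = 1042.
x_1 = 1042^2 mod 1313 = 1226.

1226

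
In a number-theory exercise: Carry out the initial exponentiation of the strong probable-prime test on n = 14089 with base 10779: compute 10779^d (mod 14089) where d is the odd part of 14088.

n − 1 = 14088 = 2^3 · 1761, so s = 3 and d = 1761.
10779^1761 mod 14089 = 608.

608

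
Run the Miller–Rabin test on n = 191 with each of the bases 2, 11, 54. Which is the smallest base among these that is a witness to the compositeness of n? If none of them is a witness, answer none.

n − 1 = 190 = 2^1 · 95, so s = 1 and d = 95.
Base 2: x_0 = 2^95 mod 191 = 1. x_0 = 1, so 2 is not a witness.
Base 11: x_0 = 11^95 mod 191 = 190. x_0 = 190 ≡ −1, so 11 is not a witness.
Base 54: x_0 = 54^95 mod 191 = 1. x_0 = 1, so 54 is not a witness.
No listed base is a witness for 191.

none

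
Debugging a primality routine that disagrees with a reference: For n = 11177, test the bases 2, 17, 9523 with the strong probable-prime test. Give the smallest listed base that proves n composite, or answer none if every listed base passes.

n − 1 = 11176 = 2^3 · 1397, so s = 3 and d = 1397.
Base 2: x_0 = 2^1397 mod 11177 = 1. x_0 = 1, so 2 is not a witness.
Base 17: x_0 = 17^1397 mod 11177 = 11176. x_0 = 11176 ≡ −1, so 17 is not a witness.
Base 9523: x_0 = 9523^1397 mod 11177 = 6086. x_0 is neither 1 nor 11176, so continue squaring. x_1 = 6086^2 mod 11177 = 9995. x_2 = 9995^2 mod 11177 = 11176. x_2 ≡ −1, so 9523 is not a witness.
No listed base is a witness for 11177.

none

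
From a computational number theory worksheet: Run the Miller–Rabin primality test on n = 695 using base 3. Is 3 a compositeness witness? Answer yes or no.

n − 1 = 694 = 2^1 · 347, so s = 1 and d = 347.
Repeated squaring mod 695: 3^1 ≡ 3, 3^2 ≡ 9, 3^4 ≡ 81, 3^8 ≡ 306, 3^16 ≡ 506, 3^32 ≡ 276, 3^64 ≡ 421, 3^128 ≡ 16, 3^256 ≡ 256.
347 = 256 + 64 + 16 + 8 + 2 + 1, so 3^347 ≡ 256·421·506·306·9·3 ≡ 547 (mod 695).
x_0 = 3^347 mod 695 = 547.
x_0 ∉ {1, 694} and s = 1, so 3 is a Miller–Rabin witness and 695 is composite.

yes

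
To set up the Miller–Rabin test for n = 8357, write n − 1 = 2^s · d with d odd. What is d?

Halving: 8356 → 4178 → 2089; 2089 is odd.
So 8356 = 2^2 · 2089.

2089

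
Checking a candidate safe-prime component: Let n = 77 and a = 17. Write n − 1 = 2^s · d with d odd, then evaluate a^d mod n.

n − 1 = 76 = 2^2 · 19, so s = 2 and d = 19.
17^19 mod 77 = 24.

24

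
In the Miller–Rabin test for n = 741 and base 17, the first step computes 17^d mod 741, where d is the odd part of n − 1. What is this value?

101

n − 1 = 740 = 2^2 · 185, so s = 2 and d = 185.
Repeated squaring mod 741: 17^1 ≡ 17, 17^2 ≡ 289, 17^4 ≡ 529, 17^8 ≡ 484, 17^16 ≡ 100, 17^32 ≡ 367, 17^64 ≡ 568, 17^128 ≡ 289.
185 = 128 + 32 + 16 + 8 + 1, so 17^185 ≡ 289·367·100·484·17 ≡ 101 (mod 741).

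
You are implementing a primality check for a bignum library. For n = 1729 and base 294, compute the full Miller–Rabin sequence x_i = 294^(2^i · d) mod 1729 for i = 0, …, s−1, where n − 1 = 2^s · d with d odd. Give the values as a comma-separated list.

343, 77, 742, 742, 742, 742

n − 1 = 1728 = 2^6 · 27, so s = 6 and d = 27.
x_0 = 294^27 mod 1729 = 343.
x_1 = 343^2 mod 1729 = 77.
x_2 = 77^2 mod 1729 = 742.
x_3 = 742^2 mod 1729 = 742.
x_4 = 742^2 mod 1729 = 742.
x_5 = 742^2 mod 1729 = 742.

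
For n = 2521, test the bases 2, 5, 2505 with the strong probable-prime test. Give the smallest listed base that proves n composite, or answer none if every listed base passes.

n − 1 = 2520 = 2^3 · 315, so s = 3 and d = 315.
Base 2: x_0 = 2^315 mod 2521 = 2450. x_0 is neither 1 nor 2520, so continue squaring. x_1 = 2450^2 mod 2521 = 2520. x_1 ≡ −1, so 2 is not a witness.
Base 5: x_0 = 5^315 mod 2521 = 2450. x_0 is neither 1 nor 2520, so continue squaring. x_1 = 2450^2 mod 2521 = 2520. x_1 ≡ −1, so 5 is not a witness.
Base 2505: x_0 = 2505^315 mod 2521 = 2520. x_0 = 2520 ≡ −1, so 2505 is not a witness.
No listed base is a witness for 2521.

none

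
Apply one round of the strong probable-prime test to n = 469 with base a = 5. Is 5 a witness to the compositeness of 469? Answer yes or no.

yes

n − 1 = 468 = 2^2 · 117, so s = 2 and d = 117.
x_0 = 5^117 mod 469 = 405.
x_0 is neither 1 nor 468, so continue squaring.
x_1 = 405^2 mod 469 = 344.
Reached i = s−1 = 1 without hitting −1: 5 is a Miller–Rabin witness and 469 is composite.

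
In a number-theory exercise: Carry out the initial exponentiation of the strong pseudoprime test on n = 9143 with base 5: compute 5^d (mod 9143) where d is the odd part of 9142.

n − 1 = 9142 = 2^1 · 4571, so s = 1 and d = 4571.
By repeated squaring, 5^4571 ≡ 5940 (mod 9143).

5940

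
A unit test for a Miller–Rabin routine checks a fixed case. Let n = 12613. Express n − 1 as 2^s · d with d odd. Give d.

3153

Halving: 12612 → 6306 → 3153; 3153 is odd.
So 12612 = 2^2 · 3153.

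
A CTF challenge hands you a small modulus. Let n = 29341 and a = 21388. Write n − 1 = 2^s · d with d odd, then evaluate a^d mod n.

n − 1 = 29340 = 2^2 · 7335, so s = 2 and d = 7335.
21388^7335 mod 29341 = 24389.

24389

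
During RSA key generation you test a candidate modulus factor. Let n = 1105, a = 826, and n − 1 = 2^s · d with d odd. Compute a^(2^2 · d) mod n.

n − 1 = 1104 = 2^4 · 69, so s = 4 and d = 69.
Repeated squaring mod 1105: 826^1 ≡ 826, 826^2 ≡ 491, 826^4 ≡ 191, 826^8 ≡ 16, 826^16 ≡ 256, 826^32 ≡ 341, 826^64 ≡ 256.
69 = 64 + 4 + 1, so 826^69 ≡ 256·191·826 ≡ 346 (mod 1105).
x_0 = 346.
x_1 = 346^2 mod 1105 = 376.
x_2 = 376^2 mod 1105 = 1041.

1041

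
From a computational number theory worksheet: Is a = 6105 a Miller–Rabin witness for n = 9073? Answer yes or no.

n − 1 = 9072 = 2^4 · 567, so s = 4 and d = 567.
Repeated squaring mod 9073: 6105^1 ≡ 6105, 6105^2 ≡ 8214, 6105^4 ≡ 2968, 6105^8 ≡ 8214, 6105^16 ≡ 2968, 6105^32 ≡ 8214, 6105^64 ≡ 2968, 6105^128 ≡ 8214, 6105^256 ≡ 2968, 6105^512 ≡ 8214.
567 = 512 + 32 + 16 + 4 + 2 + 1, so 6105^567 ≡ 8214·8214·2968·2968·8214·6105 ≡ 9072 (mod 9073).
x_0 = 6105^567 mod 9073 = 9072.
x_0 = 9072 ≡ −1, so 6105 is not a witness.

no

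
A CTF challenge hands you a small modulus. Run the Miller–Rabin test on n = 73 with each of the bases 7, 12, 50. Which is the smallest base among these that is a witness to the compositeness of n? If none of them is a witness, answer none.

n − 1 = 72 = 2^3 · 9, so s = 3 and d = 9.
Base 7: x_0 = 7^9 mod 73 = 10. x_0 is neither 1 nor 72, so continue squaring. x_1 = 10^2 mod 73 = 27. x_2 = 27^2 mod 73 = 72. x_2 ≡ −1, so 7 is not a witness.
Base 12: x_0 = 12^9 mod 73 = 46. x_0 is neither 1 nor 72, so continue squaring. x_1 = 46^2 mod 73 = 72. x_1 ≡ −1, so 12 is not a witness.
Base 50: x_0 = 50^9 mod 73 = 27. x_0 is neither 1 nor 72, so continue squaring. x_1 = 27^2 mod 73 = 72. x_1 ≡ −1, so 50 is not a witness.
No listed base is a witness for 73.

none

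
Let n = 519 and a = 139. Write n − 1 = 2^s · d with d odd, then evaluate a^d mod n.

n − 1 = 518 = 2^1 · 259, so s = 1 and d = 259.
By repeated squaring, 139^259 ≡ 139 (mod 519).

139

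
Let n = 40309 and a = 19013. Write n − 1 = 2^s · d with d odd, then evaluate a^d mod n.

n − 1 = 40308 = 2^2 · 10077, so s = 2 and d = 10077.
19013^10077 mod 40309 = 37478.

37478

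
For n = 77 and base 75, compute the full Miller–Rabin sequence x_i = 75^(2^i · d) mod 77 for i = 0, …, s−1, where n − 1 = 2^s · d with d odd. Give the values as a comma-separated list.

5, 25

n − 1 = 76 = 2^2 · 19, so s = 2 and d = 19.
x_0 = 75^19 mod 77 = 5.
x_1 = 5^2 mod 77 = 25.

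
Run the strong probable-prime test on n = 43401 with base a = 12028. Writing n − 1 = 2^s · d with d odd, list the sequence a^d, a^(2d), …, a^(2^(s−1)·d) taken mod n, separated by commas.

23758, 12559, 9247

n − 1 = 43400 = 2^3 · 5425, so s = 3 and d = 5425.
x_0 = 12028^5425 mod 43401 = 23758.
x_1 = 23758^2 mod 43401 = 12559.
x_2 = 12559^2 mod 43401 = 9247.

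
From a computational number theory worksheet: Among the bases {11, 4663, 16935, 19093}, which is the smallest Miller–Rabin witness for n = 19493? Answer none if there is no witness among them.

11

n − 1 = 19492 = 2^2 · 4873, so s = 2 and d = 4873.
Base 11: x_0 = 11^4873 mod 19493 = 18634. x_0 is neither 1 nor 19492, so continue squaring. x_1 = 18634^2 mod 19493 = 16640. Reached i = s−1 = 1 without hitting −1: 11 is a Miller–Rabin witness and 19493 is composite.
Base 4663: x_0 = 4663^4873 mod 19493 = 18144. x_0 is neither 1 nor 19492, so continue squaring. x_1 = 18144^2 mod 19493 = 6952. Reached i = s−1 = 1 without hitting −1: 4663 is a Miller–Rabin witness and 19493 is composite.
Base 16935: x_0 = 16935^4873 mod 19493 = 8057. x_0 is neither 1 nor 19492, so continue squaring. x_1 = 8057^2 mod 19493 = 3559. Reached i = s−1 = 1 without hitting −1: 16935 is a Miller–Rabin witness and 19493 is composite.
Base 19093: x_0 = 19093^4873 mod 19493 = 3112. x_0 is neither 1 nor 19492, so continue squaring. x_1 = 3112^2 mod 19493 = 16016. Reached i = s−1 = 1 without hitting −1: 19093 is a Miller–Rabin witness and 19493 is composite.
The smallest witness among the given bases is 11.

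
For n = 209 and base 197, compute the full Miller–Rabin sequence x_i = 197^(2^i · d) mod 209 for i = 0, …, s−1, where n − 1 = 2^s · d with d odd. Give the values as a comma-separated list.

197, 144, 45, 144

n − 1 = 208 = 2^4 · 13, so s = 4 and d = 13.
x_0 = 197^13 mod 209 = 197.
x_1 = 197^2 mod 209 = 144.
x_2 = 144^2 mod 209 = 45.
x_3 = 45^2 mod 209 = 144.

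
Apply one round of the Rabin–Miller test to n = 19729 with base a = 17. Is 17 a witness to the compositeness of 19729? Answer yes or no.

n − 1 = 19728 = 2^4 · 1233, so s = 4 and d = 1233.
x_0 = 17^1233 mod 19729 = 14137.
x_0 is neither 1 nor 19728, so continue squaring.
x_1 = 14137^2 mod 19729 = 19728.
x_1 ≡ −1, so 17 is not a witness.

no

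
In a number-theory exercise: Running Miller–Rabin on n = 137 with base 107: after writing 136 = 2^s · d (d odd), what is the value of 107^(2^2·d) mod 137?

1

n − 1 = 136 = 2^3 · 17, so s = 3 and d = 17.
x_0 = 107^17 mod 137 = 100.
x_1 = 100^2 mod 137 = 136.
x_2 = 136^2 mod 137 = 1.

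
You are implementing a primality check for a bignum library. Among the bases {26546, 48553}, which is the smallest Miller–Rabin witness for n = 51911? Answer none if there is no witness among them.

26546

n − 1 = 51910 = 2^1 · 25955, so s = 1 and d = 25955.
Base 26546: x_0 = 26546^25955 mod 51911 = 45312. x_0 ∉ {1, 51910} and s = 1, so 26546 is a Miller–Rabin witness and 51911 is composite.
Base 48553: x_0 = 48553^25955 mod 51911 = 1587. x_0 ∉ {1, 51910} and s = 1, so 48553 is a Miller–Rabin witness and 51911 is composite.
The smallest witness among the given bases is 26546.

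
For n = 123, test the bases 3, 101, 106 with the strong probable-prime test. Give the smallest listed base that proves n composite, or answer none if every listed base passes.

n − 1 = 122 = 2^1 · 61, so s = 1 and d = 61.
Base 3: x_0 = 3^61 mod 123 = 120. x_0 ∉ {1, 122} and s = 1, so 3 is a Miller–Rabin witness and 123 is composite.
Base 101: x_0 = 101^61 mod 123 = 104. x_0 ∉ {1, 122} and s = 1, so 101 is a Miller–Rabin witness and 123 is composite.
Base 106: x_0 = 106^61 mod 123 = 58. x_0 ∉ {1, 122} and s = 1, so 106 is a Miller–Rabin witness and 123 is composite.
The smallest witness among the given bases is 3.

3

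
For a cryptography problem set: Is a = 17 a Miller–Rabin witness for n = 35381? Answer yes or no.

n − 1 = 35380 = 2^2 · 8845, so s = 2 and d = 8845.
Repeated squaring mod 35381: 17^1 ≡ 17, 17^2 ≡ 289, 17^4 ≡ 12759, 17^8 ≡ 4100, 17^16 ≡ 4025, 17^32 ≡ 31508, 17^64 ≡ 33966, 17^128 ≡ 20889, 17^256 ≡ 31829, 17^512 ≡ 21068, 17^1024 ≡ 5979, 17^2048 ≡ 13631, 17^4096 ≡ 18530, 17^8192 ≡ 23676.
8845 = 8192 + 512 + 128 + 8 + 4 + 1, so 17^8845 ≡ 23676·21068·20889·4100·12759·17 ≡ 1 (mod 35381).
x_0 = 17^8845 mod 35381 = 1.
x_0 = 1, so 17 is not a witness.

no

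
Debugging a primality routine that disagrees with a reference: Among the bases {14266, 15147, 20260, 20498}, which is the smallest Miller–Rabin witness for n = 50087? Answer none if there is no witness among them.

none

n − 1 = 50086 = 2^1 · 25043, so s = 1 and d = 25043.
Base 14266: x_0 = 14266^25043 mod 50087 = 50086. x_0 = 50086 ≡ −1, so 14266 is not a witness.
Base 15147: x_0 = 15147^25043 mod 50087 = 1. x_0 = 1, so 15147 is not a witness.
Base 20260: x_0 = 20260^25043 mod 50087 = 1. x_0 = 1, so 20260 is not a witness.
Base 20498: x_0 = 20498^25043 mod 50087 = 50086. x_0 = 50086 ≡ −1, so 20498 is not a witness.
No listed base is a witness for 50087.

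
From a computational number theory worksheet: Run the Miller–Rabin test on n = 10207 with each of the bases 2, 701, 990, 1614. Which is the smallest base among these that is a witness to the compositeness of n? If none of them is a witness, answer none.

n − 1 = 10206 = 2^1 · 5103, so s = 1 and d = 5103.
Base 2: x_0 = 2^5103 mod 10207 = 3275. x_0 ∉ {1, 10206} and s = 1, so 2 is a Miller–Rabin witness and 10207 is composite.
Base 701: x_0 = 701^5103 mod 10207 = 8007. x_0 ∉ {1, 10206} and s = 1, so 701 is a Miller–Rabin witness and 10207 is composite.
Base 990: x_0 = 990^5103 mod 10207 = 10039. x_0 ∉ {1, 10206} and s = 1, so 990 is a Miller–Rabin witness and 10207 is composite.
Base 1614: x_0 = 1614^5103 mod 10207 = 4175. x_0 ∉ {1, 10206} and s = 1, so 1614 is a Miller–Rabin witness and 10207 is composite.
The smallest witness among the given bases is 2.

2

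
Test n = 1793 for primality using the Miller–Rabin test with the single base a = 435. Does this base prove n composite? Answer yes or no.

yes

n − 1 = 1792 = 2^8 · 7, so s = 8 and d = 7.
x_0 = 435^7 mod 1793 = 338.
x_0 is neither 1 nor 1792, so continue squaring.
x_1 = 338^2 mod 1793 = 1285.
x_2 = 1285^2 mod 1793 = 1665.
x_3 = 1665^2 mod 1793 = 247.
x_4 = 247^2 mod 1793 = 47.
x_5 = 47^2 mod 1793 = 416.
x_6 = 416^2 mod 1793 = 928.
x_7 = 928^2 mod 1793 = 544.
Reached i = s−1 = 7 without hitting −1: 435 is a Miller–Rabin witness and 1793 is composite.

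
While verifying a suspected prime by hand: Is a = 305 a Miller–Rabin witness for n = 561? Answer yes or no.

n − 1 = 560 = 2^4 · 35, so s = 4 and d = 35.
x_0 = 305^35 mod 561 = 560.
x_0 = 560 ≡ −1, so 305 is not a witness.

no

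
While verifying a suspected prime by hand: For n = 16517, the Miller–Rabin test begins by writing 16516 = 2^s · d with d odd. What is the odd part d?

4129

Halving: 16516 → 8258 → 4129; 4129 is odd.
So 16516 = 2^2 · 4129.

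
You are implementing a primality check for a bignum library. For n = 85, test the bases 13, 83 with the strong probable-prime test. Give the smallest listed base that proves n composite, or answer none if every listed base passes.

83

n − 1 = 84 = 2^2 · 21, so s = 2 and d = 21.
Base 13: x_0 = 13^21 mod 85 = 13. x_0 is neither 1 nor 84, so continue squaring. x_1 = 13^2 mod 85 = 84. x_1 ≡ −1, so 13 is not a witness.
Base 83: x_0 = 83^21 mod 85 = 53. x_0 is neither 1 nor 84, so continue squaring. x_1 = 53^2 mod 85 = 4. Reached i = s−1 = 1 without hitting −1: 83 is a Miller–Rabin witness and 85 is composite.
The smallest witness among the given bases is 83.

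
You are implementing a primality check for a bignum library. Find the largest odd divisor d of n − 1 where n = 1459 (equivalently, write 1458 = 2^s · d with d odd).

Halving: 1458 → 729; 729 is odd.
So 1458 = 2^1 · 729.

729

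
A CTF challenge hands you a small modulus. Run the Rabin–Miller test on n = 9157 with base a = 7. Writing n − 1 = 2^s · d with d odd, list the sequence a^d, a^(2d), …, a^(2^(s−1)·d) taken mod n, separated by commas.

1, 1

n − 1 = 9156 = 2^2 · 2289, so s = 2 and d = 2289.
x_0 = 7^2289 mod 9157 = 1.
x_1 = 1^2 mod 9157 = 1.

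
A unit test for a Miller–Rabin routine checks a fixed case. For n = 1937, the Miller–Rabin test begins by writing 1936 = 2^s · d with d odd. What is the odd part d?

Halving: 1936 → 968 → 484 → 242 → 121; 121 is odd.
So 1936 = 2^4 · 121.

121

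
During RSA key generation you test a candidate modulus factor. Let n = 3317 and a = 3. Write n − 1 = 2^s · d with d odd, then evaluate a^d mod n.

973

n − 1 = 3316 = 2^2 · 829, so s = 2 and d = 829.
By repeated squaring, 3^829 ≡ 973 (mod 3317).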